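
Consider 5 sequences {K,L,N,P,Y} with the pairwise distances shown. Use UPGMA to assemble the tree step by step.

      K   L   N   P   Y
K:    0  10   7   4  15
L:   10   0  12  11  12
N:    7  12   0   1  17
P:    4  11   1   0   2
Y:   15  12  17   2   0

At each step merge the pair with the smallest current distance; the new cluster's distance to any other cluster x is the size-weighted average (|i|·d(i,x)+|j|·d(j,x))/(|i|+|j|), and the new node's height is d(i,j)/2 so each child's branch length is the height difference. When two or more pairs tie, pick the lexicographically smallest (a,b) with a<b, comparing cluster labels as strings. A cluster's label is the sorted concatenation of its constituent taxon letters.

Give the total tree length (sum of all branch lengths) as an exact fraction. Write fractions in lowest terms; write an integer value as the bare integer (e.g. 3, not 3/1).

81/4

1. join N+P (d=1) ⇒ NP; edges |N|=1/2, |P|=1/2
  updated: d(K,NP)=11/2, d(L,NP)=23/2, d(NP,Y)=19/2
2. join K+NP (d=11/2) ⇒ KNP; edges |K|=11/4, |NP|=9/4
  updated: d(KNP,L)=11, d(KNP,Y)=34/3
3. join KNP+L (d=11) ⇒ KLNP; edges |KNP|=11/4, |L|=11/2
  updated: d(KLNP,Y)=23/2
4. join KLNP+Y (d=23/2) ⇒ KLNPY; edges |KLNP|=1/4, |Y|=23/4
final tree: (((K:11/4,(N:1/2,P:1/2):9/4):11/4,L:11/2):1/4,Y:23/4)
total length: 81/4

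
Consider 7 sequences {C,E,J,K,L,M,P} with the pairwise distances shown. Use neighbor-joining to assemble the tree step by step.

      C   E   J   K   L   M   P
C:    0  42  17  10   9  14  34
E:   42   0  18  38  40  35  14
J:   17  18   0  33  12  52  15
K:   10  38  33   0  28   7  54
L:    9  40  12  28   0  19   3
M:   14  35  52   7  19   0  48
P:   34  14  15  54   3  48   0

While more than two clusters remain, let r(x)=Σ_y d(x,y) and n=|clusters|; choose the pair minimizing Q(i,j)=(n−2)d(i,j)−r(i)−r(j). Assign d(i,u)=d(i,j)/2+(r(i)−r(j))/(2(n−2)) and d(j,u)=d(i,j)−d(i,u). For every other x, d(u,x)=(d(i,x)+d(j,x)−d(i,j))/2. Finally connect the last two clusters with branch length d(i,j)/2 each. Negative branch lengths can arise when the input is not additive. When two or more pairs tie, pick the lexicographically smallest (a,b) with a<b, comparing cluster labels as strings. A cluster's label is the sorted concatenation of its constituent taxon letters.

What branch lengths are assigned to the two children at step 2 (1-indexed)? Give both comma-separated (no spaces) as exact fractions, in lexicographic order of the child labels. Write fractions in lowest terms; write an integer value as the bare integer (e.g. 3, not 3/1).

-7/16,143/16

step 1: merge (K,M) at d=7, Q=-310; branch lengths K→3, M→4; new cluster KM
  updated: d(C,KM)=17/2, d(E,KM)=33, d(J,KM)=39, d(KM,L)=20, d(KM,P)=95/2
step 2: merge (C,KM) at d=17/2, Q=-449/2; branch lengths C→-7/16, KM→143/16; new cluster CKM
  updated: d(CKM,E)=133/4, d(CKM,J)=95/4, d(CKM,L)=41/4, d(CKM,P)=73/2
step 3: merge (CKM,L) at d=41/4, Q=-553/4; branch lengths CKM→277/24, L→-31/24; new cluster CKLM
  updated: d(CKLM,E)=63/2, d(CKLM,J)=51/4, d(CKLM,P)=117/8
step 4: merge (CKLM,J) at d=51/4, Q=-633/8; branch lengths CKLM→309/32, J→99/32; new cluster CJKLM
  updated: d(CJKLM,E)=147/8, d(CJKLM,P)=135/16
step 5: merge (CJKLM,E) at d=147/8, Q=-653/16; branch lengths CJKLM→205/32, E→383/32; new cluster CEJKLM
  updated: d(CEJKLM,P)=65/32
step 6: merge (CEJKLM,P) at d=65/32; branch lengths CEJKLM→65/64, P→65/64; new cluster CEJKLMP
final tree: (((((C:-7/16,(K:3,M:4):143/16):277/24,L:-31/24):309/32,J:99/32):205/32,E:383/32):65/64,P:65/64)
total length: 1885/32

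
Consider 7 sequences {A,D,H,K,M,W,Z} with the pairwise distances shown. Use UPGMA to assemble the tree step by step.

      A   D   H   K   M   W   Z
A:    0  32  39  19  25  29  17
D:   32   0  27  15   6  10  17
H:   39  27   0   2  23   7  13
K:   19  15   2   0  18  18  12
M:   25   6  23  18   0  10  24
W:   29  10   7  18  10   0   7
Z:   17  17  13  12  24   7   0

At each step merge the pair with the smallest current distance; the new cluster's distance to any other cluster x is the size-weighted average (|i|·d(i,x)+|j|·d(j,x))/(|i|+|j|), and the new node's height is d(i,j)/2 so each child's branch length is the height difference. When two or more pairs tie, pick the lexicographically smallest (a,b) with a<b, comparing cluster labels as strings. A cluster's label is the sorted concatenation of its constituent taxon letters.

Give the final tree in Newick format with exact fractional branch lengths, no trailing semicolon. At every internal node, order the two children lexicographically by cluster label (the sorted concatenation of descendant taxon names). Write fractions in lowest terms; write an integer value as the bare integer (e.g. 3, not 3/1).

iteration 1: select H,K (d=2); attach at lengths (1, 1); label the merged cluster HK
  updated: d(A,HK)=29, d(D,HK)=21, d(HK,M)=41/2, d(HK,W)=25/2, d(HK,Z)=25/2
iteration 2: select D,M (d=6); attach at lengths (3, 3); label the merged cluster DM
  updated: d(A,DM)=57/2, d(DM,HK)=83/4, d(DM,W)=10, d(DM,Z)=41/2
iteration 3: select W,Z (d=7); attach at lengths (7/2, 7/2); label the merged cluster WZ
  updated: d(A,WZ)=23, d(DM,WZ)=61/4, d(HK,WZ)=25/2
iteration 4: select HK,WZ (d=25/2); attach at lengths (21/4, 11/4); label the merged cluster HKWZ
  updated: d(A,HKWZ)=26, d(DM,HKWZ)=18
iteration 5: select DM,HKWZ (d=18); attach at lengths (6, 11/4); label the merged cluster DHKMWZ
  updated: d(A,DHKMWZ)=161/6
iteration 6: select A,DHKMWZ (d=161/6); attach at lengths (161/12, 53/12); label the merged cluster ADHKMWZ
final tree: (A:161/12,((D:3,M:3):6,((H:1,K:1):21/4,(W:7/2,Z:7/2):11/4):11/4):53/12)
total length: 595/12

(A:161/12,((D:3,M:3):6,((H:1,K:1):21/4,(W:7/2,Z:7/2):11/4):11/4):53/12)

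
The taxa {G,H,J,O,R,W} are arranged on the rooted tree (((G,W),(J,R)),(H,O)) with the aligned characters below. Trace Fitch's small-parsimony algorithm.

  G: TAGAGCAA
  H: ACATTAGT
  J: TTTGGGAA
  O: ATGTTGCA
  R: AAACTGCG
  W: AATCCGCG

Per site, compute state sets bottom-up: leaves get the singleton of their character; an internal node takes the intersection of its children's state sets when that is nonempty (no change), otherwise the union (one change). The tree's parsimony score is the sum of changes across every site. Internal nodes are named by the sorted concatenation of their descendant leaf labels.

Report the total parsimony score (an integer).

[col 0] GW: children G:{T}, W:{A} ∪→ {A,T}; cost 1
[col 0] JR: children J:{T}, R:{A} ∪→ {A,T}; cost 1
[col 0] GJRW: children GW:{A,T}, JR:{A,T} ∩→ {A,T}; cost 0
[col 0] HO: children H:{A}, O:{A} ∩→ {A}; cost 0
[col 0] GHJORW: children GJRW:{A,T}, HO:{A} ∩→ {A}; cost 0
[col 1] GW: children G:{A}, W:{A} ∩→ {A}; cost 0
[col 1] JR: children J:{T}, R:{A} ∪→ {A,T}; cost 1
[col 1] GJRW: children GW:{A}, JR:{A,T} ∩→ {A}; cost 0
[col 1] HO: children H:{C}, O:{T} ∪→ {C,T}; cost 1
[col 1] GHJORW: children GJRW:{A}, HO:{C,T} ∪→ {A,C,T}; cost 1
[col 2] GW: children G:{G}, W:{T} ∪→ {G,T}; cost 1
[col 2] JR: children J:{T}, R:{A} ∪→ {A,T}; cost 1
[col 2] GJRW: children GW:{G,T}, JR:{A,T} ∩→ {T}; cost 0
[col 2] HO: children H:{A}, O:{G} ∪→ {A,G}; cost 1
[col 2] GHJORW: children GJRW:{T}, HO:{A,G} ∪→ {A,G,T}; cost 1
[col 3] GW: children G:{A}, W:{C} ∪→ {A,C}; cost 1
[col 3] JR: children J:{G}, R:{C} ∪→ {C,G}; cost 1
[col 3] GJRW: children GW:{A,C}, JR:{C,G} ∩→ {C}; cost 0
[col 3] HO: children H:{T}, O:{T} ∩→ {T}; cost 0
[col 3] GHJORW: children GJRW:{C}, HO:{T} ∪→ {C,T}; cost 1
[col 4] GW: children G:{G}, W:{C} ∪→ {C,G}; cost 1
[col 4] JR: children J:{G}, R:{T} ∪→ {G,T}; cost 1
[col 4] GJRW: children GW:{C,G}, JR:{G,T} ∩→ {G}; cost 0
[col 4] HO: children H:{T}, O:{T} ∩→ {T}; cost 0
[col 4] GHJORW: children GJRW:{G}, HO:{T} ∪→ {G,T}; cost 1
[col 5] GW: children G:{C}, W:{G} ∪→ {C,G}; cost 1
[col 5] JR: children J:{G}, R:{G} ∩→ {G}; cost 0
[col 5] GJRW: children GW:{C,G}, JR:{G} ∩→ {G}; cost 0
[col 5] HO: children H:{A}, O:{G} ∪→ {A,G}; cost 1
[col 5] GHJORW: children GJRW:{G}, HO:{A,G} ∩→ {G}; cost 0
[col 6] GW: children G:{A}, W:{C} ∪→ {A,C}; cost 1
[col 6] JR: children J:{A}, R:{C} ∪→ {A,C}; cost 1
[col 6] GJRW: children GW:{A,C}, JR:{A,C} ∩→ {A,C}; cost 0
[col 6] HO: children H:{G}, O:{C} ∪→ {C,G}; cost 1
[col 6] GHJORW: children GJRW:{A,C}, HO:{C,G} ∩→ {C}; cost 0
[col 7] GW: children G:{A}, W:{G} ∪→ {A,G}; cost 1
[col 7] JR: children J:{A}, R:{G} ∪→ {A,G}; cost 1
[col 7] GJRW: children GW:{A,G}, JR:{A,G} ∩→ {A,G}; cost 0
[col 7] HO: children H:{T}, O:{A} ∪→ {A,T}; cost 1
[col 7] GHJORW: children GJRW:{A,G}, HO:{A,T} ∩→ {A}; cost 0
per-site changes: [2, 3, 4, 3, 3, 2, 3, 3]; total = 23

23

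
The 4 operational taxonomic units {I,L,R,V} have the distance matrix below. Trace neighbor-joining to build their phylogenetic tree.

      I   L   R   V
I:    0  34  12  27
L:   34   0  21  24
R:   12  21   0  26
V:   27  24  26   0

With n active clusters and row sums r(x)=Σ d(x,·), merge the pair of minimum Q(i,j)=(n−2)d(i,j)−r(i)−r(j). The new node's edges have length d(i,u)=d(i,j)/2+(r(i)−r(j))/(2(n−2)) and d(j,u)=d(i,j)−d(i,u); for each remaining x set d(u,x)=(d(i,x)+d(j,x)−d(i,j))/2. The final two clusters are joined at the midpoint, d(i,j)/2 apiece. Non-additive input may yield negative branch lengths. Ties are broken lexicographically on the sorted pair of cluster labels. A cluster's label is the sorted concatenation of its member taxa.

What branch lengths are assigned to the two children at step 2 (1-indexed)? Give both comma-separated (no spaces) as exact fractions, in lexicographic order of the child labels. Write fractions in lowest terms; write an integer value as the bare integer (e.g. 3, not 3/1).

9,25/2

step 1: merge (I,R) at d=12, Q=-108; branch lengths I→19/2, R→5/2; new cluster IR
  updated: d(IR,L)=43/2, d(IR,V)=41/2
step 2: merge (IR,L) at d=43/2, Q=-66; branch lengths IR→9, L→25/2; new cluster ILR
  updated: d(ILR,V)=23/2
step 3: merge (ILR,V) at d=23/2; branch lengths ILR→23/4, V→23/4; new cluster ILRV
final tree: (((I:19/2,R:5/2):9,L:25/2):23/4,V:23/4)
total length: 45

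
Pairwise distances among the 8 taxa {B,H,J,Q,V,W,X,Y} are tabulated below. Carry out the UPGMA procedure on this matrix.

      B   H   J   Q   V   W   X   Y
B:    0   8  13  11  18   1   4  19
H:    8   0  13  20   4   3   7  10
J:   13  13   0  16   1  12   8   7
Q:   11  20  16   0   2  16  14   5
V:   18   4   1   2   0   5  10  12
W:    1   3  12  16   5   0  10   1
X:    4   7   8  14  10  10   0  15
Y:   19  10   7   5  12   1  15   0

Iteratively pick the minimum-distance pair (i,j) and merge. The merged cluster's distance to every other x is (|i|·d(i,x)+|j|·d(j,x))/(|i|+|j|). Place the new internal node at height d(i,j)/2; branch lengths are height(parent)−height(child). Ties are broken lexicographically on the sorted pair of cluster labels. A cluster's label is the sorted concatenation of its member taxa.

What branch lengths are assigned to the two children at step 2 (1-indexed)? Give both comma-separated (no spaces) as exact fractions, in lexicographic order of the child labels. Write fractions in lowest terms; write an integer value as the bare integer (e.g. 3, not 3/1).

iteration 1: select B,W (d=1); attach at lengths (1/2, 1/2); label the merged cluster BW
  updated: d(BW,H)=11/2, d(BW,J)=25/2, d(BW,Q)=27/2, d(BW,V)=23/2, d(BW,X)=7, d(BW,Y)=10
iteration 2: select J,V (d=1); attach at lengths (1/2, 1/2); label the merged cluster JV
  updated: d(BW,JV)=12, d(H,JV)=17/2, d(JV,Q)=9, d(JV,X)=9, d(JV,Y)=19/2
iteration 3: select Q,Y (d=5); attach at lengths (5/2, 5/2); label the merged cluster QY
  updated: d(BW,QY)=47/4, d(H,QY)=15, d(JV,QY)=37/4, d(QY,X)=29/2
iteration 4: select BW,H (d=11/2); attach at lengths (9/4, 11/4); label the merged cluster BHW
  updated: d(BHW,JV)=65/6, d(BHW,QY)=77/6, d(BHW,X)=7
iteration 5: select BHW,X (d=7); attach at lengths (3/4, 7/2); label the merged cluster BHWX
  updated: d(BHWX,JV)=83/8, d(BHWX,QY)=53/4
iteration 6: select JV,QY (d=37/4); attach at lengths (33/8, 17/8); label the merged cluster JQVY
  updated: d(BHWX,JQVY)=189/16
iteration 7: select BHWX,JQVY (d=189/16); attach at lengths (77/32, 41/32); label the merged cluster BHJQVWXY
final tree: ((((B:1/2,W:1/2):9/4,H:11/4):3/4,X:7/2):77/32,((J:1/2,V:1/2):33/8,(Q:5/2,Y:5/2):17/8):41/32)
total length: 419/16

1/2,1/2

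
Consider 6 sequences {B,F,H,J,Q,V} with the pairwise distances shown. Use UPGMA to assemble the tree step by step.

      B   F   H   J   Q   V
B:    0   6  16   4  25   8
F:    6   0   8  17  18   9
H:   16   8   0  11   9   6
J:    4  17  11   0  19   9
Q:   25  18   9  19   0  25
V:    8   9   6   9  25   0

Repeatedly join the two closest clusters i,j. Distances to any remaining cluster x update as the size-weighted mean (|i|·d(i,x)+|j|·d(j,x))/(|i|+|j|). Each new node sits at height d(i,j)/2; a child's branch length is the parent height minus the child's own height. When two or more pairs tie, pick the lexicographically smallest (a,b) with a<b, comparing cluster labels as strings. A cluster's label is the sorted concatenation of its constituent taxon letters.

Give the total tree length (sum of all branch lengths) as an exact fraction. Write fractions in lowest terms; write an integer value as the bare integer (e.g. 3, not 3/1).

1021/30

step 1: merge (B,J) at d=4; branch lengths B→2, J→2; new cluster BJ
  updated: d(BJ,F)=23/2, d(BJ,H)=27/2, d(BJ,Q)=22, d(BJ,V)=17/2
step 2: merge (H,V) at d=6; branch lengths H→3, V→3; new cluster HV
  updated: d(BJ,HV)=11, d(F,HV)=17/2, d(HV,Q)=17
step 3: merge (F,HV) at d=17/2; branch lengths F→17/4, HV→5/4; new cluster FHV
  updated: d(BJ,FHV)=67/6, d(FHV,Q)=52/3
step 4: merge (BJ,FHV) at d=67/6; branch lengths BJ→43/12, FHV→4/3; new cluster BFHJV
  updated: d(BFHJV,Q)=96/5
step 5: merge (BFHJV,Q) at d=96/5; branch lengths BFHJV→241/60, Q→48/5; new cluster BFHJQV
final tree: (((B:2,J:2):43/12,(F:17/4,(H:3,V:3):5/4):4/3):241/60,Q:48/5)
total length: 1021/30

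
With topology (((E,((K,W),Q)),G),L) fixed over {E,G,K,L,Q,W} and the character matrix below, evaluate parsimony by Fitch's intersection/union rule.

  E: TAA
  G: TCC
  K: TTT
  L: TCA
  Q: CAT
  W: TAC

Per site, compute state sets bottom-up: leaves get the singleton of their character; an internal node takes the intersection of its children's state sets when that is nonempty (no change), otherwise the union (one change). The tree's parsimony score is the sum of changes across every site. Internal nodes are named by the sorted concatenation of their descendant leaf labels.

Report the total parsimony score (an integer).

6

[col 0] KW: children K:{T}, W:{T} ∩→ {T}; cost 0
[col 0] KQW: children KW:{T}, Q:{C} ∪→ {C,T}; cost 1
[col 0] EKQW: children E:{T}, KQW:{C,T} ∩→ {T}; cost 0
[col 0] EGKQW: children EKQW:{T}, G:{T} ∩→ {T}; cost 0
[col 0] EGKLQW: children EGKQW:{T}, L:{T} ∩→ {T}; cost 0
[col 1] KW: children K:{T}, W:{A} ∪→ {A,T}; cost 1
[col 1] KQW: children KW:{A,T}, Q:{A} ∩→ {A}; cost 0
[col 1] EKQW: children E:{A}, KQW:{A} ∩→ {A}; cost 0
[col 1] EGKQW: children EKQW:{A}, G:{C} ∪→ {A,C}; cost 1
[col 1] EGKLQW: children EGKQW:{A,C}, L:{C} ∩→ {C}; cost 0
[col 2] KW: children K:{T}, W:{C} ∪→ {C,T}; cost 1
[col 2] KQW: children KW:{C,T}, Q:{T} ∩→ {T}; cost 0
[col 2] EKQW: children E:{A}, KQW:{T} ∪→ {A,T}; cost 1
[col 2] EGKQW: children EKQW:{A,T}, G:{C} ∪→ {A,C,T}; cost 1
[col 2] EGKLQW: children EGKQW:{A,C,T}, L:{A} ∩→ {A}; cost 0
per-site changes: [1, 2, 3]; total = 6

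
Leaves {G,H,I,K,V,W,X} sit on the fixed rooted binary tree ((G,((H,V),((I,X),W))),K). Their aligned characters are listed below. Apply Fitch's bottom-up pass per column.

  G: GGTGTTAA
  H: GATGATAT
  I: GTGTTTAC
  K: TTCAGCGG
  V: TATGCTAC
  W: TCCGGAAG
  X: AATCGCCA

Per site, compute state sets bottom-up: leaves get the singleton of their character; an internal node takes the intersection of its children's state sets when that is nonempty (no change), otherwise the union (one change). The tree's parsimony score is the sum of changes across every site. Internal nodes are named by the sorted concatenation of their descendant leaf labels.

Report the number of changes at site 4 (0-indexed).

site 0, node HV: H={G} ∪ V={T} → {G,T} (+1)
site 0, node IX: I={G} ∪ X={A} → {A,G} (+1)
site 0, node IWX: IX={A,G} ∪ W={T} → {A,G,T} (+1)
site 0, node HIVWX: HV={G,T} ∩ IWX={A,G,T} → {G,T} (+0)
site 0, node GHIVWX: G={G} ∩ HIVWX={G,T} → {G} (+0)
site 0, node GHIKVWX: GHIVWX={G} ∪ K={T} → {G,T} (+1)
site 1, node HV: H={A} ∩ V={A} → {A} (+0)
site 1, node IX: I={T} ∪ X={A} → {A,T} (+1)
site 1, node IWX: IX={A,T} ∪ W={C} → {A,C,T} (+1)
site 1, node HIVWX: HV={A} ∩ IWX={A,C,T} → {A} (+0)
site 1, node GHIVWX: G={G} ∪ HIVWX={A} → {A,G} (+1)
site 1, node GHIKVWX: GHIVWX={A,G} ∪ K={T} → {A,G,T} (+1)
site 2, node HV: H={T} ∩ V={T} → {T} (+0)
site 2, node IX: I={G} ∪ X={T} → {G,T} (+1)
site 2, node IWX: IX={G,T} ∪ W={C} → {C,G,T} (+1)
site 2, node HIVWX: HV={T} ∩ IWX={C,G,T} → {T} (+0)
site 2, node GHIVWX: G={T} ∩ HIVWX={T} → {T} (+0)
site 2, node GHIKVWX: GHIVWX={T} ∪ K={C} → {C,T} (+1)
site 3, node HV: H={G} ∩ V={G} → {G} (+0)
site 3, node IX: I={T} ∪ X={C} → {C,T} (+1)
site 3, node IWX: IX={C,T} ∪ W={G} → {C,G,T} (+1)
site 3, node HIVWX: HV={G} ∩ IWX={C,G,T} → {G} (+0)
site 3, node GHIVWX: G={G} ∩ HIVWX={G} → {G} (+0)
site 3, node GHIKVWX: GHIVWX={G} ∪ K={A} → {A,G} (+1)
site 4, node HV: H={A} ∪ V={C} → {A,C} (+1)
site 4, node IX: I={T} ∪ X={G} → {G,T} (+1)
site 4, node IWX: IX={G,T} ∩ W={G} → {G} (+0)
site 4, node HIVWX: HV={A,C} ∪ IWX={G} → {A,C,G} (+1)
site 4, node GHIVWX: G={T} ∪ HIVWX={A,C,G} → {A,C,G,T} (+1)
site 4, node GHIKVWX: GHIVWX={A,C,G,T} ∩ K={G} → {G} (+0)
site 5, node HV: H={T} ∩ V={T} → {T} (+0)
site 5, node IX: I={T} ∪ X={C} → {C,T} (+1)
site 5, node IWX: IX={C,T} ∪ W={A} → {A,C,T} (+1)
site 5, node HIVWX: HV={T} ∩ IWX={A,C,T} → {T} (+0)
site 5, node GHIVWX: G={T} ∩ HIVWX={T} → {T} (+0)
site 5, node GHIKVWX: GHIVWX={T} ∪ K={C} → {C,T} (+1)
site 6, node HV: H={A} ∩ V={A} → {A} (+0)
site 6, node IX: I={A} ∪ X={C} → {A,C} (+1)
site 6, node IWX: IX={A,C} ∩ W={A} → {A} (+0)
site 6, node HIVWX: HV={A} ∩ IWX={A} → {A} (+0)
site 6, node GHIVWX: G={A} ∩ HIVWX={A} → {A} (+0)
site 6, node GHIKVWX: GHIVWX={A} ∪ K={G} → {A,G} (+1)
site 7, node HV: H={T} ∪ V={C} → {C,T} (+1)
site 7, node IX: I={C} ∪ X={A} → {A,C} (+1)
site 7, node IWX: IX={A,C} ∪ W={G} → {A,C,G} (+1)
site 7, node HIVWX: HV={C,T} ∩ IWX={A,C,G} → {C} (+0)
site 7, node GHIVWX: G={A} ∪ HIVWX={C} → {A,C} (+1)
site 7, node GHIKVWX: GHIVWX={A,C} ∪ K={G} → {A,C,G} (+1)
per-site changes: [4, 4, 3, 3, 4, 3, 2, 5]; total = 28

4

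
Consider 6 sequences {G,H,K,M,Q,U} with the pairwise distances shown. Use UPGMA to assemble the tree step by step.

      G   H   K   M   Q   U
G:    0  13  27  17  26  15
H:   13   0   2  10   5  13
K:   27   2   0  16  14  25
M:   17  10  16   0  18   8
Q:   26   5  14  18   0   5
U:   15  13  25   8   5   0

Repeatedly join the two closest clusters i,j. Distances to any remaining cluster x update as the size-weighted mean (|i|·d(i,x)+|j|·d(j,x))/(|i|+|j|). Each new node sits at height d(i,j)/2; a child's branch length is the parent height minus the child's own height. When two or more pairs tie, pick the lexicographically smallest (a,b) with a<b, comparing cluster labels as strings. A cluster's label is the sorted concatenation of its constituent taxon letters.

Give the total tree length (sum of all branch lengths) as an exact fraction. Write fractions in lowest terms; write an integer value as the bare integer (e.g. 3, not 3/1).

2191/60

iteration 1: select H,K (d=2); attach at lengths (1, 1); label the merged cluster HK
  updated: d(G,HK)=20, d(HK,M)=13, d(HK,Q)=19/2, d(HK,U)=19
iteration 2: select Q,U (d=5); attach at lengths (5/2, 5/2); label the merged cluster QU
  updated: d(G,QU)=41/2, d(HK,QU)=57/4, d(M,QU)=13
iteration 3: select HK,M (d=13); attach at lengths (11/2, 13/2); label the merged cluster HKM
  updated: d(G,HKM)=19, d(HKM,QU)=83/6
iteration 4: select HKM,QU (d=83/6); attach at lengths (5/12, 53/12); label the merged cluster HKMQU
  updated: d(G,HKMQU)=98/5
iteration 5: select G,HKMQU (d=98/5); attach at lengths (49/5, 173/60); label the merged cluster GHKMQU
final tree: (G:49/5,(((H:1,K:1):11/2,M:13/2):5/12,(Q:5/2,U:5/2):53/12):173/60)
total length: 2191/60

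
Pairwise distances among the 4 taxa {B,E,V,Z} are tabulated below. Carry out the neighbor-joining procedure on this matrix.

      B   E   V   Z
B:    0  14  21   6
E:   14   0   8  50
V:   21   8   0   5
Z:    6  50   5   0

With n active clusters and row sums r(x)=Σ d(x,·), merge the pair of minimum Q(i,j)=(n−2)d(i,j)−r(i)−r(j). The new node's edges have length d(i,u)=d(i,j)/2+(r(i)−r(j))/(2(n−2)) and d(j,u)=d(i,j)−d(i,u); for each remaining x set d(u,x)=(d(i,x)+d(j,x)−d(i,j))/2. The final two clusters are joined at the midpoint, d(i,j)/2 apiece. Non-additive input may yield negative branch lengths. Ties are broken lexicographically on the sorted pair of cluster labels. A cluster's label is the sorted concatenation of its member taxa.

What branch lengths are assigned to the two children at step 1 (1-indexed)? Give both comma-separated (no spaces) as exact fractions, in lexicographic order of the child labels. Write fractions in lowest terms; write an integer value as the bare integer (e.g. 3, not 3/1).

step 1: merge (B,Z) at d=6, Q=-90; branch lengths B→-2, Z→8; new cluster BZ
  updated: d(BZ,E)=29, d(BZ,V)=10
step 2: merge (BZ,E) at d=29, Q=-47; branch lengths BZ→31/2, E→27/2; new cluster BEZ
  updated: d(BEZ,V)=-11/2
step 3: merge (BEZ,V) at d=-11/2; branch lengths BEZ→-11/4, V→-11/4; new cluster BEVZ
final tree: (((B:-2,Z:8):31/2,E:27/2):-11/4,V:-11/4)
total length: 59/2

-2,8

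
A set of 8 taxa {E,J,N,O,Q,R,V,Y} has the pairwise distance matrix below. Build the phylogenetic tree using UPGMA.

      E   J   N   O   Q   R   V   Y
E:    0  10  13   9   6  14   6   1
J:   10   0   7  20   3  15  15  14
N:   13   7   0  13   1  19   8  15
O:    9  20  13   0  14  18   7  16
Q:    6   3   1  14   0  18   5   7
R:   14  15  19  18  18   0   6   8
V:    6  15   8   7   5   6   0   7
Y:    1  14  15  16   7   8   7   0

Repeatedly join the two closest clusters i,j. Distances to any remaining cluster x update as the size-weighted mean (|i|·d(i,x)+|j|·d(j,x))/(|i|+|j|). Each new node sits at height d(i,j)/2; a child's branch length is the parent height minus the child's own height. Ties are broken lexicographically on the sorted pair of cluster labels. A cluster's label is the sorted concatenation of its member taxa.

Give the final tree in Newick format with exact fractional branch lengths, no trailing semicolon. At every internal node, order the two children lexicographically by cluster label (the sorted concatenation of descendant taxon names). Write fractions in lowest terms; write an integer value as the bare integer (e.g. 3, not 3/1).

((((E:1/2,Y:1/2):31/8,(R:3,V:3):11/8):5/3,(J:5/2,(N:1/2,Q:1/2):2):85/24):149/168,O:97/14)

step 1: merge (E,Y) at d=1; branch lengths E→1/2, Y→1/2; new cluster EY
  updated: d(EY,J)=12, d(EY,N)=14, d(EY,O)=25/2, d(EY,Q)=13/2, d(EY,R)=11, d(EY,V)=13/2
step 2: merge (N,Q) at d=1; branch lengths N→1/2, Q→1/2; new cluster NQ
  updated: d(EY,NQ)=41/4, d(J,NQ)=5, d(NQ,O)=27/2, d(NQ,R)=37/2, d(NQ,V)=13/2
step 3: merge (J,NQ) at d=5; branch lengths J→5/2, NQ→2; new cluster JNQ
  updated: d(EY,JNQ)=65/6, d(JNQ,O)=47/3, d(JNQ,R)=52/3, d(JNQ,V)=28/3
step 4: merge (R,V) at d=6; branch lengths R→3, V→3; new cluster RV
  updated: d(EY,RV)=35/4, d(JNQ,RV)=40/3, d(O,RV)=25/2
step 5: merge (EY,RV) at d=35/4; branch lengths EY→31/8, RV→11/8; new cluster ERVY
  updated: d(ERVY,JNQ)=145/12, d(ERVY,O)=25/2
step 6: merge (ERVY,JNQ) at d=145/12; branch lengths ERVY→5/3, JNQ→85/24; new cluster EJNQRVY
  updated: d(EJNQRVY,O)=97/7
step 7: merge (EJNQRVY,O) at d=97/7; branch lengths EJNQRVY→149/168, O→97/14; new cluster EJNOQRVY
final tree: ((((E:1/2,Y:1/2):31/8,(R:3,V:3):11/8):5/3,(J:5/2,(N:1/2,Q:1/2):2):85/24):149/168,O:97/14)
total length: 2585/84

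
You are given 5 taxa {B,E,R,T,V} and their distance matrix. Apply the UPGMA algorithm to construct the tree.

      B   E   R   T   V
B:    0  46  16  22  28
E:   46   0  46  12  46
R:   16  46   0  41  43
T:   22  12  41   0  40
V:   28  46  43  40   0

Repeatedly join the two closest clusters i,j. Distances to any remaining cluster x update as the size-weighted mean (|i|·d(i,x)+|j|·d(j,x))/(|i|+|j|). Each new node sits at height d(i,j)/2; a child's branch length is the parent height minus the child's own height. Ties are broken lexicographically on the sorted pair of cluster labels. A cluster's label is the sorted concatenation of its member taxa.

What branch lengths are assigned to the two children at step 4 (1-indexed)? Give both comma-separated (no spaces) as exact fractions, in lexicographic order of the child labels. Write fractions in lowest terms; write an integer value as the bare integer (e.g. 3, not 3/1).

7/3,169/12

1. join E+T (d=12) ⇒ ET; edges |E|=6, |T|=6
  updated: d(B,ET)=34, d(ET,R)=87/2, d(ET,V)=43
2. join B+R (d=16) ⇒ BR; edges |B|=8, |R|=8
  updated: d(BR,ET)=155/4, d(BR,V)=71/2
3. join BR+V (d=71/2) ⇒ BRV; edges |BR|=39/4, |V|=71/4
  updated: d(BRV,ET)=241/6
4. join BRV+ET (d=241/6) ⇒ BERTV; edges |BRV|=7/3, |ET|=169/12
final tree: (((B:8,R:8):39/4,V:71/4):7/3,(E:6,T:6):169/12)
total length: 863/12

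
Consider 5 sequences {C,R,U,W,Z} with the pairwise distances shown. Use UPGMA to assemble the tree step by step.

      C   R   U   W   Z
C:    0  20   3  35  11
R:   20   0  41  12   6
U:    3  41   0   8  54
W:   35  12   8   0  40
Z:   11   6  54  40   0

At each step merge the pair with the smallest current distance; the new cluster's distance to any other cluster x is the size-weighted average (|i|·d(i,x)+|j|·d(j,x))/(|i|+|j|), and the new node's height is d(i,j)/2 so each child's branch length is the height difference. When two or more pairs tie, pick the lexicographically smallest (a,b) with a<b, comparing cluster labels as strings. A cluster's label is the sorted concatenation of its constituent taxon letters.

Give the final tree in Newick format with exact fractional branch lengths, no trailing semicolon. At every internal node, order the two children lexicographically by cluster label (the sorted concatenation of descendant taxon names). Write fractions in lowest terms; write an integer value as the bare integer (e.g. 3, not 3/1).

1. join C+U (d=3) ⇒ CU; edges |C|=3/2, |U|=3/2
  updated: d(CU,R)=61/2, d(CU,W)=43/2, d(CU,Z)=65/2
2. join R+Z (d=6) ⇒ RZ; edges |R|=3, |Z|=3
  updated: d(CU,RZ)=63/2, d(RZ,W)=26
3. join CU+W (d=43/2) ⇒ CUW; edges |CU|=37/4, |W|=43/4
  updated: d(CUW,RZ)=89/3
4. join CUW+RZ (d=89/3) ⇒ CRUWZ; edges |CUW|=49/12, |RZ|=71/6
final tree: (((C:3/2,U:3/2):37/4,W:43/4):49/12,(R:3,Z:3):71/6)
total length: 539/12

(((C:3/2,U:3/2):37/4,W:43/4):49/12,(R:3,Z:3):71/6)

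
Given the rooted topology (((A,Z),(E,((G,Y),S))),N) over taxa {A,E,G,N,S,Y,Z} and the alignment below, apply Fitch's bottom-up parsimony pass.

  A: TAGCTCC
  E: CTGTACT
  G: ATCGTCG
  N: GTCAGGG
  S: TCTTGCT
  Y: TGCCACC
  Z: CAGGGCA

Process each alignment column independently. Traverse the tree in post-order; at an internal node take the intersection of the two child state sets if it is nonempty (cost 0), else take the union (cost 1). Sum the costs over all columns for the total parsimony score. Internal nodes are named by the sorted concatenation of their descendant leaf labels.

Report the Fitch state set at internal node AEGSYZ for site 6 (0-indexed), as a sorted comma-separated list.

A,C,T

AZ@0: {T} ∪ {C} = {C,T} (union, +1)
GY@0: {A} ∪ {T} = {A,T} (union, +1)
GSY@0: {A,T} ∩ {T} = {T} (intersection, +0)
EGSY@0: {C} ∪ {T} = {C,T} (union, +1)
AEGSYZ@0: {C,T} ∩ {C,T} = {C,T} (intersection, +0)
AEGNSYZ@0: {C,T} ∪ {G} = {C,G,T} (union, +1)
AZ@1: {A} ∩ {A} = {A} (intersection, +0)
GY@1: {T} ∪ {G} = {G,T} (union, +1)
GSY@1: {G,T} ∪ {C} = {C,G,T} (union, +1)
EGSY@1: {T} ∩ {C,G,T} = {T} (intersection, +0)
AEGSYZ@1: {A} ∪ {T} = {A,T} (union, +1)
AEGNSYZ@1: {A,T} ∩ {T} = {T} (intersection, +0)
AZ@2: {G} ∩ {G} = {G} (intersection, +0)
GY@2: {C} ∩ {C} = {C} (intersection, +0)
GSY@2: {C} ∪ {T} = {C,T} (union, +1)
EGSY@2: {G} ∪ {C,T} = {C,G,T} (union, +1)
AEGSYZ@2: {G} ∩ {C,G,T} = {G} (intersection, +0)
AEGNSYZ@2: {G} ∪ {C} = {C,G} (union, +1)
AZ@3: {C} ∪ {G} = {C,G} (union, +1)
GY@3: {G} ∪ {C} = {C,G} (union, +1)
GSY@3: {C,G} ∪ {T} = {C,G,T} (union, +1)
EGSY@3: {T} ∩ {C,G,T} = {T} (intersection, +0)
AEGSYZ@3: {C,G} ∪ {T} = {C,G,T} (union, +1)
AEGNSYZ@3: {C,G,T} ∪ {A} = {A,C,G,T} (union, +1)
AZ@4: {T} ∪ {G} = {G,T} (union, +1)
GY@4: {T} ∪ {A} = {A,T} (union, +1)
GSY@4: {A,T} ∪ {G} = {A,G,T} (union, +1)
EGSY@4: {A} ∩ {A,G,T} = {A} (intersection, +0)
AEGSYZ@4: {G,T} ∪ {A} = {A,G,T} (union, +1)
AEGNSYZ@4: {A,G,T} ∩ {G} = {G} (intersection, +0)
AZ@5: {C} ∩ {C} = {C} (intersection, +0)
GY@5: {C} ∩ {C} = {C} (intersection, +0)
GSY@5: {C} ∩ {C} = {C} (intersection, +0)
EGSY@5: {C} ∩ {C} = {C} (intersection, +0)
AEGSYZ@5: {C} ∩ {C} = {C} (intersection, +0)
AEGNSYZ@5: {C} ∪ {G} = {C,G} (union, +1)
AZ@6: {C} ∪ {A} = {A,C} (union, +1)
GY@6: {G} ∪ {C} = {C,G} (union, +1)
GSY@6: {C,G} ∪ {T} = {C,G,T} (union, +1)
EGSY@6: {T} ∩ {C,G,T} = {T} (intersection, +0)
AEGSYZ@6: {A,C} ∪ {T} = {A,C,T} (union, +1)
AEGNSYZ@6: {A,C,T} ∪ {G} = {A,C,G,T} (union, +1)
per-site changes: [4, 3, 3, 5, 4, 1, 5]; total = 25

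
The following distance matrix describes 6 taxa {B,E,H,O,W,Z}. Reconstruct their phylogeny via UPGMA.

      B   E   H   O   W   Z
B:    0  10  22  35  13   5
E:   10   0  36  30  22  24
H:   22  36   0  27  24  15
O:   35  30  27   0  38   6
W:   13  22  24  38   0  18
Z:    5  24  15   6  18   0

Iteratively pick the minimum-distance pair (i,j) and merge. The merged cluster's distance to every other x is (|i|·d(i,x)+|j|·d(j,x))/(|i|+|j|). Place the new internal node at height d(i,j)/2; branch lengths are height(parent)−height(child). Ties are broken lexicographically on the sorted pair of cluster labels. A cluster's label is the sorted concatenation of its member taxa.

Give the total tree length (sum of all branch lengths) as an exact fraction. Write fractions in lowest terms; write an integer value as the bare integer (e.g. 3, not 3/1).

1. join B+Z (d=5) ⇒ BZ; edges |B|=5/2, |Z|=5/2
  updated: d(BZ,E)=17, d(BZ,H)=37/2, d(BZ,O)=41/2, d(BZ,W)=31/2
2. join BZ+W (d=31/2) ⇒ BWZ; edges |BZ|=21/4, |W|=31/4
  updated: d(BWZ,E)=56/3, d(BWZ,H)=61/3, d(BWZ,O)=79/3
3. join BWZ+E (d=56/3) ⇒ BEWZ; edges |BWZ|=19/12, |E|=28/3
  updated: d(BEWZ,H)=97/4, d(BEWZ,O)=109/4
4. join BEWZ+H (d=97/4) ⇒ BEHWZ; edges |BEWZ|=67/24, |H|=97/8
  updated: d(BEHWZ,O)=136/5
5. join BEHWZ+O (d=136/5) ⇒ BEHOWZ; edges |BEHWZ|=59/40, |O|=68/5
final tree: (((((B:5/2,Z:5/2):21/4,W:31/4):19/12,E:28/3):67/24,H:97/8):59/40,O:68/5)
total length: 7069/120

7069/120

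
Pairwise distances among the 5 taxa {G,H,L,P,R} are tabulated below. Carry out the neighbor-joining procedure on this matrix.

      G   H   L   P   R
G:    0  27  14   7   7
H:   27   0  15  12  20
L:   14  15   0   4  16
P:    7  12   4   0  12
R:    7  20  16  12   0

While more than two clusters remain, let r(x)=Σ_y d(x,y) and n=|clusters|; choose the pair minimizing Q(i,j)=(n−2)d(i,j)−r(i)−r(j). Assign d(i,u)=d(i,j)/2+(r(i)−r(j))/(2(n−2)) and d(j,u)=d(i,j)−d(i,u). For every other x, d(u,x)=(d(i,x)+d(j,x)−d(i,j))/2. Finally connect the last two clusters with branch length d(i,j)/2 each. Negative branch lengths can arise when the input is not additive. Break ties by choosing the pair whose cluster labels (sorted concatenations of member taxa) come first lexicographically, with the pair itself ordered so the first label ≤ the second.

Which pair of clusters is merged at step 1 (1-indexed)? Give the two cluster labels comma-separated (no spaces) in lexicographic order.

iteration 1: select G,R (d=7, Q=-89); attach at lengths (7/2, 7/2); label the merged cluster GR
  updated: d(GR,H)=20, d(GR,L)=23/2, d(GR,P)=6
iteration 2: select GR,P (d=6, Q=-95/2); attach at lengths (55/8, -7/8); label the merged cluster GPR
  updated: d(GPR,H)=13, d(GPR,L)=19/4
iteration 3: select GPR,H (d=13, Q=-131/4); attach at lengths (11/8, 93/8); label the merged cluster GHPR
  updated: d(GHPR,L)=27/8
iteration 4: select GHPR,L (d=27/8); attach at lengths (27/16, 27/16); label the merged cluster GHLPR
final tree: ((((G:7/2,R:7/2):55/8,P:-7/8):11/8,H:93/8):27/16,L:27/16)
total length: 235/8

G,R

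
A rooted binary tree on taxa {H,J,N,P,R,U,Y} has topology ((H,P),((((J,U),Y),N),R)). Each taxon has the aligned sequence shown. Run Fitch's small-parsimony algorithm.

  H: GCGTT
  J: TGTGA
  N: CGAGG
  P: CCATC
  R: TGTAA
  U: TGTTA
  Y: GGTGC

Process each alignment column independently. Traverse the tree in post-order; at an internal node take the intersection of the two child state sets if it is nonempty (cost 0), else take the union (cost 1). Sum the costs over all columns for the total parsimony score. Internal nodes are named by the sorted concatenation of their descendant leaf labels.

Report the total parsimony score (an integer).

15

HP@0: {G} ∪ {C} = {C,G} (union, +1)
JU@0: {T} ∩ {T} = {T} (intersection, +0)
JUY@0: {T} ∪ {G} = {G,T} (union, +1)
JNUY@0: {G,T} ∪ {C} = {C,G,T} (union, +1)
JNRUY@0: {C,G,T} ∩ {T} = {T} (intersection, +0)
HJNPRUY@0: {C,G} ∪ {T} = {C,G,T} (union, +1)
HP@1: {C} ∩ {C} = {C} (intersection, +0)
JU@1: {G} ∩ {G} = {G} (intersection, +0)
JUY@1: {G} ∩ {G} = {G} (intersection, +0)
JNUY@1: {G} ∩ {G} = {G} (intersection, +0)
JNRUY@1: {G} ∩ {G} = {G} (intersection, +0)
HJNPRUY@1: {C} ∪ {G} = {C,G} (union, +1)
HP@2: {G} ∪ {A} = {A,G} (union, +1)
JU@2: {T} ∩ {T} = {T} (intersection, +0)
JUY@2: {T} ∩ {T} = {T} (intersection, +0)
JNUY@2: {T} ∪ {A} = {A,T} (union, +1)
JNRUY@2: {A,T} ∩ {T} = {T} (intersection, +0)
HJNPRUY@2: {A,G} ∪ {T} = {A,G,T} (union, +1)
HP@3: {T} ∩ {T} = {T} (intersection, +0)
JU@3: {G} ∪ {T} = {G,T} (union, +1)
JUY@3: {G,T} ∩ {G} = {G} (intersection, +0)
JNUY@3: {G} ∩ {G} = {G} (intersection, +0)
JNRUY@3: {G} ∪ {A} = {A,G} (union, +1)
HJNPRUY@3: {T} ∪ {A,G} = {A,G,T} (union, +1)
HP@4: {T} ∪ {C} = {C,T} (union, +1)
JU@4: {A} ∩ {A} = {A} (intersection, +0)
JUY@4: {A} ∪ {C} = {A,C} (union, +1)
JNUY@4: {A,C} ∪ {G} = {A,C,G} (union, +1)
JNRUY@4: {A,C,G} ∩ {A} = {A} (intersection, +0)
HJNPRUY@4: {C,T} ∪ {A} = {A,C,T} (union, +1)
per-site changes: [4, 1, 3, 3, 4]; total = 15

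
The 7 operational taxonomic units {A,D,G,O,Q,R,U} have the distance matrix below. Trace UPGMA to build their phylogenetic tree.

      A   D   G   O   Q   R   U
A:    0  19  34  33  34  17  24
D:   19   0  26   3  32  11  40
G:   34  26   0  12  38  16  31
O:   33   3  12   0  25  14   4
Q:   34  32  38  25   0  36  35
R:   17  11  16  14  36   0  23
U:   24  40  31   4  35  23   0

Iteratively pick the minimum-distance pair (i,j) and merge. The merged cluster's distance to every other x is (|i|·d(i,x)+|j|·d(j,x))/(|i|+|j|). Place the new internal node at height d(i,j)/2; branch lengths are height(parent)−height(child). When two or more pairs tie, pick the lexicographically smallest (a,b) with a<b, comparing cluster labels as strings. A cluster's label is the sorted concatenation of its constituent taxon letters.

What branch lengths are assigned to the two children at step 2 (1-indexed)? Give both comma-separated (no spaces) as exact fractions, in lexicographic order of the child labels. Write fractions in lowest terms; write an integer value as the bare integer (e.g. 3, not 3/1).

19/4,25/4

iteration 1: select D,O (d=3); attach at lengths (3/2, 3/2); label the merged cluster DO
  updated: d(A,DO)=26, d(DO,G)=19, d(DO,Q)=57/2, d(DO,R)=25/2, d(DO,U)=22
iteration 2: select DO,R (d=25/2); attach at lengths (19/4, 25/4); label the merged cluster DOR
  updated: d(A,DOR)=23, d(DOR,G)=18, d(DOR,Q)=31, d(DOR,U)=67/3
iteration 3: select DOR,G (d=18); attach at lengths (11/4, 9); label the merged cluster DGOR
  updated: d(A,DGOR)=103/4, d(DGOR,Q)=131/4, d(DGOR,U)=49/2
iteration 4: select A,U (d=24); attach at lengths (12, 12); label the merged cluster AU
  updated: d(AU,DGOR)=201/8, d(AU,Q)=69/2
iteration 5: select AU,DGOR (d=201/8); attach at lengths (9/16, 57/16); label the merged cluster ADGORU
  updated: d(ADGORU,Q)=100/3
iteration 6: select ADGORU,Q (d=100/3); attach at lengths (197/48, 50/3); label the merged cluster ADGOQRU
final tree: (((A:12,U:12):9/16,(((D:3/2,O:3/2):19/4,R:25/4):11/4,G:9):57/16):197/48,Q:50/3)
total length: 3583/48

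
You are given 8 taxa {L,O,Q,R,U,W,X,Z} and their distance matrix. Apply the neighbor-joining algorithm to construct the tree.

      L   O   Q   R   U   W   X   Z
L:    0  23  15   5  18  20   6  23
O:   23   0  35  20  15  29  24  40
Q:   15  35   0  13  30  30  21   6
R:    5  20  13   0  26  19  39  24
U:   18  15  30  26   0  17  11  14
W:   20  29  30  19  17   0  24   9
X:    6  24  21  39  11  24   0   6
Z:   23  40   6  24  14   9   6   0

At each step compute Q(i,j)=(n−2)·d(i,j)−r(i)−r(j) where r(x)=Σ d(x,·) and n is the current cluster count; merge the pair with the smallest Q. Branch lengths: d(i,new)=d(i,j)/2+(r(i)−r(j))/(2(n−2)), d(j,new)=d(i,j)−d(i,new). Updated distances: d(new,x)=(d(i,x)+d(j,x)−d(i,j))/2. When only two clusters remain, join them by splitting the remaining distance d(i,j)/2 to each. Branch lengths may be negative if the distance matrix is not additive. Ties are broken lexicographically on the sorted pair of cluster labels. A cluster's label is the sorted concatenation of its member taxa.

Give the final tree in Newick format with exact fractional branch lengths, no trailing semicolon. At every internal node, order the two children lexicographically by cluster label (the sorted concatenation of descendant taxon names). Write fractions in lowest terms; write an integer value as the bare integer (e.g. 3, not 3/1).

((((L:-23/20,R:123/20):213/32,W:331/32):7/32,(O:25/2,U:5/2):157/32):143/64,((Q:16/3,Z:2/3):53/12,X:73/12):143/64)

step 1: merge (Q,Z) at d=6, Q=-236; branch lengths Q→16/3, Z→2/3; new cluster QZ
  updated: d(L,QZ)=16, d(O,QZ)=69/2, d(QZ,R)=31/2, d(QZ,U)=19, d(QZ,W)=33/2, d(QZ,X)=21/2
step 2: merge (L,R) at d=5, Q=-375/2; branch lengths L→-23/20, R→123/20; new cluster LR
  updated: d(LR,O)=19, d(LR,QZ)=53/4, d(LR,U)=39/2, d(LR,W)=17, d(LR,X)=20
step 3: merge (O,U) at d=15, Q=-143; branch lengths O→25/2, U→5/2; new cluster OU
  updated: d(LR,OU)=47/4, d(OU,QZ)=77/4, d(OU,W)=31/2, d(OU,X)=10
step 4: merge (QZ,X) at d=21/2, Q=-185/2; branch lengths QZ→53/12, X→73/12; new cluster QXZ
  updated: d(LR,QXZ)=91/8, d(OU,QXZ)=75/8, d(QXZ,W)=15
step 5: merge (LR,W) at d=17, Q=-429/8; branch lengths LR→213/32, W→331/32; new cluster LRW
  updated: d(LRW,OU)=41/8, d(LRW,QXZ)=75/16
step 6: merge (LRW,OU) at d=41/8, Q=-307/16; branch lengths LRW→7/32, OU→157/32; new cluster LORUW
  updated: d(LORUW,QXZ)=143/32
step 7: merge (LORUW,QXZ) at d=143/32; branch lengths LORUW→143/64, QXZ→143/64; new cluster LOQRUWXZ
final tree: ((((L:-23/20,R:123/20):213/32,W:331/32):7/32,(O:25/2,U:5/2):157/32):143/64,((Q:16/3,Z:2/3):53/12,X:73/12):143/64)
total length: 2019/32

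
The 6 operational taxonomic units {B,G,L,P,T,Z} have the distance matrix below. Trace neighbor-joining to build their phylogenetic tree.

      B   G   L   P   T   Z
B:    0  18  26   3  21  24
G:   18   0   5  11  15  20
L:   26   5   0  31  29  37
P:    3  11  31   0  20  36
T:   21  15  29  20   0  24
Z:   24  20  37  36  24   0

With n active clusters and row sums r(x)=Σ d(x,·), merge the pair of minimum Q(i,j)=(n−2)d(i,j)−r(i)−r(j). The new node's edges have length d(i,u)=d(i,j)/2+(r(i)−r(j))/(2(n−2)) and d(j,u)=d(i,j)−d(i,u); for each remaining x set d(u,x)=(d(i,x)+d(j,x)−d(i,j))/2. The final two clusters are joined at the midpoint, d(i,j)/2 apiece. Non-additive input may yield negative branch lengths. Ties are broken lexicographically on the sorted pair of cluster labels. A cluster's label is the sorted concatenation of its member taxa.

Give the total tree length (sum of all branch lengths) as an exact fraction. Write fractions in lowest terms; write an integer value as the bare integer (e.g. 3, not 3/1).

step 1: merge (B,P) at d=3, Q=-181; branch lengths B→3/8, P→21/8; new cluster BP
  updated: d(BP,G)=13, d(BP,L)=27, d(BP,T)=19, d(BP,Z)=57/2
step 2: merge (G,L) at d=5, Q=-136; branch lengths G→-5, L→10; new cluster GL
  updated: d(BP,GL)=35/2, d(GL,T)=39/2, d(GL,Z)=26
step 3: merge (BP,GL) at d=35/2, Q=-93; branch lengths BP→37/4, GL→33/4; new cluster BGLP
  updated: d(BGLP,T)=21/2, d(BGLP,Z)=37/2
step 4: merge (BGLP,T) at d=21/2, Q=-53; branch lengths BGLP→5/2, T→8; new cluster BGLPT
  updated: d(BGLPT,Z)=16
step 5: merge (BGLPT,Z) at d=16; branch lengths BGLPT→8, Z→8; new cluster BGLPTZ
final tree: ((((B:3/8,P:21/8):37/4,(G:-5,L:10):33/4):5/2,T:8):8,Z:8)
total length: 52

52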